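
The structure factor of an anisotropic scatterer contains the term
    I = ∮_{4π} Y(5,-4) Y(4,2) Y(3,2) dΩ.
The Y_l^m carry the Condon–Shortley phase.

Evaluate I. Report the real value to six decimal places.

m-sum 0 ✓  L=12 even ✓  1≤3≤9 ✓
Π(2lᵢ+1) = 11×9×7 = 693
triangle coeff Δ(5,4,3) = 1/180180
Σ_t [2,4]: t=2:+1/576 t=3:−1/144 t=4:+1/576 = -1/288
(3j)²=20/1001 [(5 4 3; 0 0 0)], sign=+1
Σ_t [5,6]: t=5:−1/2880 t=6:+1/8640 = -1/4320
(3j)²=8/429 [(5 4 3; -4 2 2)], sign=+1
⇒ 4πI² = 480/1859
I = (+1)√(480/1859/(4π)) = 0.14334284

0.143343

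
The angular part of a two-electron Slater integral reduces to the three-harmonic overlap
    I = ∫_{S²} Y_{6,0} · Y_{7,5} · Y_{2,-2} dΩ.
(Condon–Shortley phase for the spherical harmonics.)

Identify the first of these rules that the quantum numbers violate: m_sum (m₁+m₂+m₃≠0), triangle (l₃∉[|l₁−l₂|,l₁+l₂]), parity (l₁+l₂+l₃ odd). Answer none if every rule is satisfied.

m_sum

azimuthal sum: 0 + 5 − 2 = 3  ✗
1 ≤ 2 ≤ 13 (triangle on l)
L = 6 + 7 + 2 = 15 (odd)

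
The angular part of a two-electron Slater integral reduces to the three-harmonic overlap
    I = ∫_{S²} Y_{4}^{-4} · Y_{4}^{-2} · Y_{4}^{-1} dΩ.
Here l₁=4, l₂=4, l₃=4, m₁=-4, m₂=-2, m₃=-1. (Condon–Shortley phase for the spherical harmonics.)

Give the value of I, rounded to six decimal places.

m-sum = -4 − 2 − 1 = -7 ≠ 0 ⇒ I = 0

0.000000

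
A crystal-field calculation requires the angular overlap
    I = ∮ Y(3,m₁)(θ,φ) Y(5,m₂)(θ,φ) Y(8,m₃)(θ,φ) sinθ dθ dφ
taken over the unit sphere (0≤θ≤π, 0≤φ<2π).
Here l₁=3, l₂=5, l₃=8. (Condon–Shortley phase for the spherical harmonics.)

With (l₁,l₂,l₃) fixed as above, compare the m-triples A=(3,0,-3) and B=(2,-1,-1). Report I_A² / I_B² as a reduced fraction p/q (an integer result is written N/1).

l's match ⇒ only the (l;m) 3-j factors differ between A and B.
A: triangle coeff Δ(3,5,8) = 1/136136; Σ_t [0,0]: t=0:+1/10368000 = 1/10368000; (3j)²=3/884 [(3 5 8; 3 0 -3)], sign=-1
B: triangle coeff Δ(3,5,8) = 1/136136; Σ_t [0,0]: t=0:+1/2073600 = 1/2073600; (3j)²=63/9724 [(3 5 8; 2 -1 -1)], sign=-1
I_A²/I_B² = (3/884)/(63/9724) = 11/21

11/21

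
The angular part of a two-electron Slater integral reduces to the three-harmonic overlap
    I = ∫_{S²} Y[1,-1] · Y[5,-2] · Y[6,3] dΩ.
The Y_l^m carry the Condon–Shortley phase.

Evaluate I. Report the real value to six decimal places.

-0.245154

Rules hold: Σm=0, L=12 even, 4≤6≤6.
N = 3·11·13 = 429
Δ = 0!·2!·10!/13! = 1/858
Racah Σ t=0..0: t=0:+1/14400 = 1/14400
⇒ 3j(1 5 6; 0 0 0)² = 6/143, sgn +1
Racah Σ t=0..0: t=0:+1/60480 = 1/60480
⇒ 3j(1 5 6; -1 -2 3)² = 6/143, sgn -1
4πI² = N·(3j₀)²·(3jₘ)² = 108/143
I = -1·√(0.755245/4π) = -0.24515397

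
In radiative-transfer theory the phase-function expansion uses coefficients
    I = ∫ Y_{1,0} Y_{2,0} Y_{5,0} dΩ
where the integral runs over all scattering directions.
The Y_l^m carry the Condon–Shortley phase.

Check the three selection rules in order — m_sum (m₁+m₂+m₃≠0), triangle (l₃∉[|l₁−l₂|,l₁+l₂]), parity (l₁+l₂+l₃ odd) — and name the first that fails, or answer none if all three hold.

triangle

azimuthal sum: 0 + 0 + 0 = 0  ✓
1 ≤ 5 ≤ 3 (triangle on l)  ✗
L = 1 + 2 + 5 = 8 (even)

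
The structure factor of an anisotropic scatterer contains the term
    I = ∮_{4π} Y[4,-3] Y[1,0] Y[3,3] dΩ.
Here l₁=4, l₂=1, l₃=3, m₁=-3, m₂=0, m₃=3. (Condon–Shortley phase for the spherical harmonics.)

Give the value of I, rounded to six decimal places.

Checks pass: Σm=0; 8 even; l₃=3∈[3,5].
(2·4+1)(2·1+1)(2·3+1) = 189
Δ: 2! 6! 0! / 9! → 1/252
sum: t=1:−1/36 = -1/36
3j²(4 1 3; 0 0 0) = Δ·Π!·Σ² = 4/63  (sign +1)
sum: t=1:−1/720 = -1/720
3j²(4 1 3; -3 0 3) = Δ·Π!·Σ² = 1/36  (sign -1)
combine: 4πI² = 189·4/63·1/36 = 1/3
take √, sign -1: I = -0.16286750

-0.162868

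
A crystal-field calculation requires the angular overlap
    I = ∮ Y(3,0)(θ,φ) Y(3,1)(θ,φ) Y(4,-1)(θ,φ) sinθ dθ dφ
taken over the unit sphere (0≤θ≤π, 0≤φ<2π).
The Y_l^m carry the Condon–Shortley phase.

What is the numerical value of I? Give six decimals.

Rules hold: Σm=0, L=10 even, 0≤4≤6.
N = 7·7·9 = 441
Δ = 2!·4!·4!/11! = 1/34650
Racah Σ t=0..2: t=0:+1/72 t=1:−1/16 t=2:+1/72 = -5/144
⇒ 3j(3 3 4; 0 0 0)² = 2/77, sgn -1
Racah Σ t=0..2: t=0:+1/288 t=1:−1/24 t=2:+1/48 = -5/288
⇒ 3j(3 3 4; 0 1 -1)² = 5/462, sgn +1
4πI² = N·(3j₀)²·(3jₘ)² = 15/121
I = -1·√(0.123967/4π) = -0.09932258

-0.099323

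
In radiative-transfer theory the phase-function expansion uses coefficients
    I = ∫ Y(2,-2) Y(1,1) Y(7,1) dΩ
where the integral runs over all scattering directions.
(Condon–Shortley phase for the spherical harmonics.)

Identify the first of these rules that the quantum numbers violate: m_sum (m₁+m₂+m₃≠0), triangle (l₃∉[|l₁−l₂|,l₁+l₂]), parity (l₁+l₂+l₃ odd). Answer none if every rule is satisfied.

triangle

Σmᵢ = 0  ✓
l₃∈[|l₁−l₂|,l₁+l₂]=[1,3], have l₃=7  ✗
Σlᵢ = 10 ⇒ even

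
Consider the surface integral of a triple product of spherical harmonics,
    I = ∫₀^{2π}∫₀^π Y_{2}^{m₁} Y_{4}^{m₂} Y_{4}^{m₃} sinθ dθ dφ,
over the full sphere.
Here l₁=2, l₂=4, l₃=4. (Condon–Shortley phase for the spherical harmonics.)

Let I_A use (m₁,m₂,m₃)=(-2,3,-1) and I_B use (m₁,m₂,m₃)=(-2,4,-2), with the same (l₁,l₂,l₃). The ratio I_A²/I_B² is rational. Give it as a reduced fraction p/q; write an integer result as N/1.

Shared (l₁,l₂,l₃)=(2,4,4): N and (l;000)² cancel in I_A²/I_B².
A: Δ = 2!·2!·6!/11! = 1/13860; Racah Σ t=2..2: t=2:+1/480 = 1/480; ⇒ 3j(2 4 4; -2 3 -1)² = 3/110, sgn -1
B: Δ = 2!·2!·6!/11! = 1/13860; Racah Σ t=2..2: t=2:+1/2880 = 1/2880; ⇒ 3j(2 4 4; -2 4 -2)² = 2/165, sgn +1
I_A²/I_B² = (3/110)/(2/165) = 9/4

9/4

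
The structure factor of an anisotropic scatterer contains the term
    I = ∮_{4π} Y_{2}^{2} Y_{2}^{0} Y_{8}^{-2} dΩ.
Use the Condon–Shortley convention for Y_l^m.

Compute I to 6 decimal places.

0.000000

l₃=8 ∉ [0,4] — triangle fails ⇒ I = 0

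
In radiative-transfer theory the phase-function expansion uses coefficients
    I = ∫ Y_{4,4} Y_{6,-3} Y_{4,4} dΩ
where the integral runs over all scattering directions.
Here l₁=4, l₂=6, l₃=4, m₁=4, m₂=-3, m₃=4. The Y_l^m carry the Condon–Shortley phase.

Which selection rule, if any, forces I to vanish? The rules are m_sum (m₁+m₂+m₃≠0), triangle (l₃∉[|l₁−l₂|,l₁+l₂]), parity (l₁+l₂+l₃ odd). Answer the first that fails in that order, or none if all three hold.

azimuthal sum: 4 − 3 + 4 = 5  ✗
2 ≤ 4 ≤ 10 (triangle on l)
L = 4 + 6 + 4 = 14 (even)

m_sum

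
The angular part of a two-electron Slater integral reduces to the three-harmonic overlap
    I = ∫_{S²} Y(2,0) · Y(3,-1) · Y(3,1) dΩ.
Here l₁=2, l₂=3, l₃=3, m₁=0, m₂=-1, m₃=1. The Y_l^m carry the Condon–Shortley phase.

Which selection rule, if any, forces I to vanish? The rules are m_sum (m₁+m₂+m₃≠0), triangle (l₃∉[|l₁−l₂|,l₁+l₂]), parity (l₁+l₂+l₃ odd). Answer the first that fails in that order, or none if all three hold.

m₁+m₂+m₃ = 0 − 1 + 1 = 0  ✓
triangle: |2−3|=1 ≤ l₃=3 ≤ 2+3=5  ✓
parity: l₁+l₂+l₃ = 8 is even  ✓

none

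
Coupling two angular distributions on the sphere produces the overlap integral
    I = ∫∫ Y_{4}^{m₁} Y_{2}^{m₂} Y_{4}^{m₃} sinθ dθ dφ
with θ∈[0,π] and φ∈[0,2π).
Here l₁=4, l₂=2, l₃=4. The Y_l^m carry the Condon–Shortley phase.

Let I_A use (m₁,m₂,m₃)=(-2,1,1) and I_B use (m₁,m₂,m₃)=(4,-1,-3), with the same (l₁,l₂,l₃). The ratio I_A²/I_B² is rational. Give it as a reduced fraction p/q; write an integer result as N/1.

l's match ⇒ only the (l;m) 3-j factors differ between A and B.
A: triangle coeff Δ(4,2,4) = 1/13860; Σ_t [1,2]: t=1:−1/240 t=2:+1/96 = 1/160; (3j)²=27/1540 [(4 2 4; -2 1 1)], sign=-1
B: triangle coeff Δ(4,2,4) = 1/13860; Σ_t [0,0]: t=0:+1/1440 = 1/1440; (3j)²=7/165 [(4 2 4; 4 -1 -3)], sign=-1
I_A²/I_B² = (27/1540)/(7/165) = 81/196

81/196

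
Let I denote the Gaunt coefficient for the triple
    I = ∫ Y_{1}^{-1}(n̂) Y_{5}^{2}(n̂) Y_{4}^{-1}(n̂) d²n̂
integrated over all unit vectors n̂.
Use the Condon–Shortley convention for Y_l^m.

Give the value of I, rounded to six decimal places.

0.225034

Checks pass: Σm=0; 10 even; l₃=4∈[4,6].
(2·1+1)(2·5+1)(2·4+1) = 297
Δ: 2! 0! 8! / 11! → 1/495
sum: t=1:−1/576 = -1/576
3j²(1 5 4; 0 0 0) = Δ·Π!·Σ² = 5/99  (sign -1)
sum: t=2:+1/1440 = 1/1440
3j²(1 5 4; -1 2 -1) = Δ·Π!·Σ² = 7/165  (sign -1)
combine: 4πI² = 297·5/99·7/165 = 7/11
take √, sign +1: I = 0.22503380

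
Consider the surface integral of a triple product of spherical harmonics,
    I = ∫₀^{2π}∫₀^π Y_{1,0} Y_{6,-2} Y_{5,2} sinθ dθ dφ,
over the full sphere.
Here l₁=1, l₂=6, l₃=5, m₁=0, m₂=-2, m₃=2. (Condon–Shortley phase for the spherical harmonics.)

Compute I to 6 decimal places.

m-sum 0 ✓  L=12 even ✓  5≤5≤7 ✓
Π(2lᵢ+1) = 3×13×11 = 429
triangle coeff Δ(1,6,5) = 1/858
Σ_t [1,1]: t=1:−1/14400 = -1/14400
(3j)²=6/143 [(1 6 5; 0 0 0)], sign=+1
Σ_t [1,1]: t=1:−1/30240 = -1/30240
(3j)²=16/429 [(1 6 5; 0 -2 2)], sign=+1
⇒ 4πI² = 96/143
I = (+1)√(96/143/(4π)) = 0.23113338

0.231133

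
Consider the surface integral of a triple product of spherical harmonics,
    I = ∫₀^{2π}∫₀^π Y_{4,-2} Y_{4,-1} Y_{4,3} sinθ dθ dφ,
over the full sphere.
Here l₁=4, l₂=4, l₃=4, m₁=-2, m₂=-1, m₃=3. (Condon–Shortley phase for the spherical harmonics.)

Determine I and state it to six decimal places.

m-sum 0 ✓  L=12 even ✓  0≤4≤8 ✓
Π(2lᵢ+1) = 9×9×9 = 729
triangle coeff Δ(4,4,4) = 1/450450
Σ_t [0,4]: t=0:+1/13824 t=1:−1/216 t=2:+1/64 t=3:−1/216 t=4:+1/13824 = 5/768
(3j)²=18/1001 [(4 4 4; 0 0 0)], sign=+1
Σ_t [2,3]: t=2:+1/576 t=3:−1/864 = 1/1728
(3j)²=5/1287 [(4 4 4; -2 -1 3)], sign=-1
⇒ 4πI² = 7290/143143
I = (-1)√(7290/143143/(4π)) = -0.06366105

-0.063661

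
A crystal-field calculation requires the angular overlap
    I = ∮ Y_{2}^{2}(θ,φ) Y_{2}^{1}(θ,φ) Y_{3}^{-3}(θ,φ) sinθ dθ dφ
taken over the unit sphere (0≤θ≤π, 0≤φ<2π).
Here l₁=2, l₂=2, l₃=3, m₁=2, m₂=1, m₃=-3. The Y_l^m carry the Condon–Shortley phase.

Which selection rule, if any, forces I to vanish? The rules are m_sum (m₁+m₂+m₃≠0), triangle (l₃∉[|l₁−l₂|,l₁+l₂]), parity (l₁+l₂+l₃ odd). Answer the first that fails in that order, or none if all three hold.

parity

m₁+m₂+m₃ = 2 + 1 − 3 = 0  ✓
triangle: |2−2|=0 ≤ l₃=3 ≤ 2+2=4  ✓
parity: l₁+l₂+l₃ = 7 is odd  ✗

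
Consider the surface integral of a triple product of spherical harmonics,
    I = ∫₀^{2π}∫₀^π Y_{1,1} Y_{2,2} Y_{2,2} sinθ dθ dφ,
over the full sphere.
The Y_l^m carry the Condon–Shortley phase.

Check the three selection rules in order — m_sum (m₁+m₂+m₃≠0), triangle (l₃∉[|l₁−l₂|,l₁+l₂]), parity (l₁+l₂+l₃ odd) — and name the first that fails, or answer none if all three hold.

m_sum

Σmᵢ = 5  ✗
l₃∈[|l₁−l₂|,l₁+l₂]=[1,3], have l₃=2
Σlᵢ = 5 ⇒ odd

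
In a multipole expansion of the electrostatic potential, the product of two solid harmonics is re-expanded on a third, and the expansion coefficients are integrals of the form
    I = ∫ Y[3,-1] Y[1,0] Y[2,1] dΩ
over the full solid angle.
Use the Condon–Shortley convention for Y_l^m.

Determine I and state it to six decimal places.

-0.233597

m-sum 0 ✓  L=6 even ✓  2≤2≤4 ✓
Π(2lᵢ+1) = 7×3×5 = 105
triangle coeff Δ(3,1,2) = 1/105
Σ_t [1,1]: t=1:−1/4 = -1/4
(3j)²=3/35 [(3 1 2; 0 0 0)], sign=-1
Σ_t [1,1]: t=1:−1/6 = -1/6
(3j)²=8/105 [(3 1 2; -1 0 1)], sign=+1
⇒ 4πI² = 24/35
I = (-1)√(24/35/(4π)) = -0.23359668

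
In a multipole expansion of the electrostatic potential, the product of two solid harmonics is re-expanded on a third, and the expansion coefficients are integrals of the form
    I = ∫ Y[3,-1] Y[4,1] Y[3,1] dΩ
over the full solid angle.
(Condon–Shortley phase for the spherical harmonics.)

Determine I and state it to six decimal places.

0.000000

Σmᵢ = 1 ≠ 0, so the φ-integral vanishes; I = 0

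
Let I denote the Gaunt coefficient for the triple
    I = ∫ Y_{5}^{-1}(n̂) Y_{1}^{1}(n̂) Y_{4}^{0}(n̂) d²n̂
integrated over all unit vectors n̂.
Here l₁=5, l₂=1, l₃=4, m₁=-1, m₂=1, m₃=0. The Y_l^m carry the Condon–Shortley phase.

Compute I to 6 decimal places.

Checks pass: Σm=0; 10 even; l₃=4∈[4,6].
(2·5+1)(2·1+1)(2·4+1) = 297
Δ: 2! 8! 0! / 11! → 1/495
sum: t=1:−1/576 = -1/576
3j²(5 1 4; 0 0 0) = Δ·Π!·Σ² = 5/99  (sign -1)
sum: t=2:+1/1152 = 1/1152
3j²(5 1 4; -1 1 0) = Δ·Π!·Σ² = 1/33  (sign +1)
combine: 4πI² = 297·5/99·1/33 = 5/11
take √, sign -1: I = -0.19018827

-0.190188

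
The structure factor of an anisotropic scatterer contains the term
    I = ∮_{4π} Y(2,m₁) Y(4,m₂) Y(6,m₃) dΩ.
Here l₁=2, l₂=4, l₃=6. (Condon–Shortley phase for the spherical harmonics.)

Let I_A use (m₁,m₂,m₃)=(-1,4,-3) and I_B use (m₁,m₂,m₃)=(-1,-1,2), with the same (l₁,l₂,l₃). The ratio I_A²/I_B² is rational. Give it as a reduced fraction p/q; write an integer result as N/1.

l's match ⇒ only the (l;m) 3-j factors differ between A and B.
A: triangle coeff Δ(2,4,6) = 1/6435; Σ_t [0,0]: t=0:+1/241920 = 1/241920; (3j)²=1/715 [(2 4 6; -1 4 -3)], sign=-1
B: triangle coeff Δ(2,4,6) = 1/6435; Σ_t [0,0]: t=0:+1/4320 = 1/4320; (3j)²=224/6435 [(2 4 6; -1 -1 2)], sign=+1
I_A²/I_B² = (1/715)/(224/6435) = 9/224

9/224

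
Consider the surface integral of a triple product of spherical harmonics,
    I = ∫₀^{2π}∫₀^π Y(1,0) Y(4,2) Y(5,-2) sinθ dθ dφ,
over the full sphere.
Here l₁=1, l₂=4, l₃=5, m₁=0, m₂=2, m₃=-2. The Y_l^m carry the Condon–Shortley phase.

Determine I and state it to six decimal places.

Checks pass: Σm=0; 10 even; l₃=5∈[3,5].
(2·1+1)(2·4+1)(2·5+1) = 297
Δ: 0! 2! 8! / 11! → 1/495
sum: t=0:+1/576 = 1/576
3j²(1 4 5; 0 0 0) = Δ·Π!·Σ² = 5/99  (sign -1)
sum: t=0:+1/1440 = 1/1440
3j²(1 4 5; 0 2 -2) = Δ·Π!·Σ² = 7/165  (sign -1)
combine: 4πI² = 297·5/99·7/165 = 7/11
take √, sign +1: I = 0.22503380

0.225034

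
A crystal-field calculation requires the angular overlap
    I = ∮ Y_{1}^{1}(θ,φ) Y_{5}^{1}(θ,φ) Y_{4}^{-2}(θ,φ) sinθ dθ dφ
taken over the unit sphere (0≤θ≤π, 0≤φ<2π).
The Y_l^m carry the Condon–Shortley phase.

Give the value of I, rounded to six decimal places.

m-sum 0 ✓  L=10 even ✓  4≤4≤6 ✓
Π(2lᵢ+1) = 3×11×9 = 297
triangle coeff Δ(1,5,4) = 1/495
Σ_t [1,1]: t=1:−1/576 = -1/576
(3j)²=5/99 [(1 5 4; 0 0 0)], sign=-1
Σ_t [0,0]: t=0:+1/2880 = 1/2880
(3j)²=2/165 [(1 5 4; 1 1 -2)], sign=+1
⇒ 4πI² = 2/11
I = (-1)√(2/11/(4π)) = -0.12028562

-0.120286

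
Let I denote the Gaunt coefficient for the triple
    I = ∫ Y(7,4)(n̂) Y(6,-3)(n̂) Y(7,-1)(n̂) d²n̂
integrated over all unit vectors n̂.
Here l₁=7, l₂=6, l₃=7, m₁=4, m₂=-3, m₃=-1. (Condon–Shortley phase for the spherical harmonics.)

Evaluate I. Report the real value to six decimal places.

Checks pass: Σm=0; 20 even; l₃=7∈[1,13].
(2·7+1)(2·6+1)(2·7+1) = 2925
Δ: 6! 8! 6! / 21! → 1/2444321880
sum: t=0:+1/2612736000 t=1:−1/20736000 t=2:+1/1658880 t=3:−1/746496 t=4:+1/1658880 t=5:−1/20736000 t=6:+1/2612736000 = -1/4354560
3j²(7 6 7; 0 0 0) = Δ·Π!·Σ² = 1000/138567  (sign +1)
sum: t=0:+1/18662400 t=1:−1/8294400 t=2:+1/29030400 t=3:−1/1045094400 = -1/29859840
3j²(7 6 7; 4 -3 -1) = Δ·Π!·Σ² = 175/25194  (sign -1)
combine: 4πI² = 2925·1000/138567·175/25194 = 2187500/14919047
take √, sign -1: I = -0.10801860

-0.108019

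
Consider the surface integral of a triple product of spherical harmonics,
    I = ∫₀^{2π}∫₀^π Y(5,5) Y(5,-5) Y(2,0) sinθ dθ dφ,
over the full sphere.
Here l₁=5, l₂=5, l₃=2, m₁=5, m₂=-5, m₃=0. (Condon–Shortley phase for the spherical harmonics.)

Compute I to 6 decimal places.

0.242609

Rules hold: Σm=0, L=12 even, 0≤2≤10.
N = 11·11·5 = 605
Δ = 8!·2!·2!/13! = 1/38610
Racah Σ t=3..5: t=3:−1/2880 t=4:+1/576 t=5:−1/2880 = 1/960
⇒ 3j(5 5 2; 0 0 0)² = 10/429, sgn +1
Racah Σ t=0..0: t=0:+1/161280 = 1/161280
⇒ 3j(5 5 2; 5 -5 0)² = 15/286, sgn +1
4πI² = N·(3j₀)²·(3jₘ)² = 125/169
I = +1·√(0.739645/4π) = 0.24260890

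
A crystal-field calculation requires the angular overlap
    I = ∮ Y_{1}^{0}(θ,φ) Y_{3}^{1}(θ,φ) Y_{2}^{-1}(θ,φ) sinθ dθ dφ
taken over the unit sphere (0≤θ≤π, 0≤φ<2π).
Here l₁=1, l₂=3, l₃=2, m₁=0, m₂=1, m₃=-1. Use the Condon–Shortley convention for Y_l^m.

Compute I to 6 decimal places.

-0.233597

Checks pass: Σm=0; 6 even; l₃=2∈[2,4].
(2·1+1)(2·3+1)(2·2+1) = 105
Δ: 2! 0! 4! / 7! → 1/105
sum: t=1:−1/4 = -1/4
3j²(1 3 2; 0 0 0) = Δ·Π!·Σ² = 3/35  (sign -1)
sum: t=1:−1/6 = -1/6
3j²(1 3 2; 0 1 -1) = Δ·Π!·Σ² = 8/105  (sign +1)
combine: 4πI² = 105·3/35·8/105 = 24/35
take √, sign -1: I = -0.23359668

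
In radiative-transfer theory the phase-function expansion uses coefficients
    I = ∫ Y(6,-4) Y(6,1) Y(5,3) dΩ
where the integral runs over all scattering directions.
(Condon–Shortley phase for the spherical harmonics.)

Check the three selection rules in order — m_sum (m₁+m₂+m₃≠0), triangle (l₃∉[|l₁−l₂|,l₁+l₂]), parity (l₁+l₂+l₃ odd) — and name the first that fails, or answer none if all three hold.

parity

azimuthal sum: -4 + 1 + 3 = 0  ✓
0 ≤ 5 ≤ 12 (triangle on l)  ✓
L = 6 + 6 + 5 = 17 (odd)  ✗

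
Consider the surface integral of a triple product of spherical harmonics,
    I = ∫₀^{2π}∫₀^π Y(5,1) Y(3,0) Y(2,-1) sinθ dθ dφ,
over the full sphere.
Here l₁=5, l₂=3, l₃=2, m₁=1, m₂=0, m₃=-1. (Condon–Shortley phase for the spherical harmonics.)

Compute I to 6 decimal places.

Rules hold: Σm=0, L=10 even, 2≤2≤8.
N = 11·7·5 = 385
Δ = 6!·4!·0!/11! = 1/2310
Racah Σ t=3..3: t=3:−1/144 = -1/144
⇒ 3j(5 3 2; 0 0 0)² = 10/231, sgn -1
Racah Σ t=3..3: t=3:−1/216 = -1/216
⇒ 3j(5 3 2; 1 0 -1)² = 8/231, sgn +1
4πI² = N·(3j₀)²·(3jₘ)² = 400/693
I = -1·√(0.577201/4π) = -0.21431790

-0.214318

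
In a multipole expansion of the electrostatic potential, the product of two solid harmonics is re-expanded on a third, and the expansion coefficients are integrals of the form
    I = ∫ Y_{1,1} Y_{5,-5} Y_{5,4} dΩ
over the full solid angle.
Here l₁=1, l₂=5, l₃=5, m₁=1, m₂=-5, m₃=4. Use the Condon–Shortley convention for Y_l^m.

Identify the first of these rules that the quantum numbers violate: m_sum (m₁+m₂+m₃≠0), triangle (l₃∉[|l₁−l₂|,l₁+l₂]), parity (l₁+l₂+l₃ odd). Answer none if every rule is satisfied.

azimuthal sum: 1 − 5 + 4 = 0  ✓
4 ≤ 5 ≤ 6 (triangle on l)  ✓
L = 1 + 5 + 5 = 11 (odd)  ✗

parity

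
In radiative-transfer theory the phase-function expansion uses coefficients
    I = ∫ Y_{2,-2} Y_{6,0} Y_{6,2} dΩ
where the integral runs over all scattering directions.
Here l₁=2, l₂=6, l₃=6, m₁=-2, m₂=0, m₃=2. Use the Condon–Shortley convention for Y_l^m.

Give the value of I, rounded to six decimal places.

m-sum 0 ✓  L=14 even ✓  4≤6≤8 ✓
Π(2lᵢ+1) = 5×13×13 = 845
triangle coeff Δ(2,6,6) = 1/90090
Σ_t [0,2]: t=0:+1/69120 t=1:−1/14400 t=2:+1/69120 = -7/172800
(3j)²=14/715 [(2 6 6; 0 0 0)], sign=-1
Σ_t [2,2]: t=2:+1/69120 = 1/69120
(3j)²=4/143 [(2 6 6; -2 0 2)], sign=+1
⇒ 4πI² = 56/121
I = (-1)√(56/121/(4π)) = -0.19190947

-0.191909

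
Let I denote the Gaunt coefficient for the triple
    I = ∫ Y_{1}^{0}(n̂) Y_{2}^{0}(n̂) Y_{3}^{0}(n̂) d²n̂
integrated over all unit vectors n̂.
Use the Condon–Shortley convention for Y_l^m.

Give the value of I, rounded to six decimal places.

Checks pass: Σm=0; 6 even; l₃=3∈[1,3].
(2·1+1)(2·2+1)(2·3+1) = 105
Δ: 0! 2! 4! / 7! → 1/105
sum: t=0:+1/4 = 1/4
3j²(1 2 3; 0 0 0) = Δ·Π!·Σ² = 3/35  (sign -1)
(m-triple is (0,0,0) — same symbol as above.)
combine: 4πI² = 105·3/35·3/35 = 27/35
take √, sign +1: I = 0.24776670

0.247767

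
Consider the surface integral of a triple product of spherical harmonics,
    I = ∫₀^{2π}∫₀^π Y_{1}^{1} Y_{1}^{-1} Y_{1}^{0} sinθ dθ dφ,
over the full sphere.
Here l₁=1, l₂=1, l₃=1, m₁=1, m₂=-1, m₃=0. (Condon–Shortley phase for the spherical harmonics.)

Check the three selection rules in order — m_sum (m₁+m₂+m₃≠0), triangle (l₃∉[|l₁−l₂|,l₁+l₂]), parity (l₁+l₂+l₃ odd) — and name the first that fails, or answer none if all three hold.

m₁+m₂+m₃ = 1 − 1 + 0 = 0  ✓
triangle: |1−1|=0 ≤ l₃=1 ≤ 1+1=2  ✓
parity: l₁+l₂+l₃ = 3 is odd  ✗

parity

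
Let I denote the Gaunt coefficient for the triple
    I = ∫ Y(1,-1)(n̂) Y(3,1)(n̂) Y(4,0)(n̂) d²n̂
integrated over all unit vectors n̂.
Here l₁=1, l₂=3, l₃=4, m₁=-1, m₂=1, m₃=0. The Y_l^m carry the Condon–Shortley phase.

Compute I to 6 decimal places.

0.150786

m-sum 0 ✓  L=8 even ✓  2≤4≤4 ✓
Π(2lᵢ+1) = 3×7×9 = 189
triangle coeff Δ(1,3,4) = 1/252
Σ_t [0,0]: t=0:+1/36 = 1/36
(3j)²=4/63 [(1 3 4; 0 0 0)], sign=+1
Σ_t [0,0]: t=0:+1/96 = 1/96
(3j)²=1/42 [(1 3 4; -1 1 0)], sign=+1
⇒ 4πI² = 2/7
I = (+1)√(2/7/(4π)) = 0.15078601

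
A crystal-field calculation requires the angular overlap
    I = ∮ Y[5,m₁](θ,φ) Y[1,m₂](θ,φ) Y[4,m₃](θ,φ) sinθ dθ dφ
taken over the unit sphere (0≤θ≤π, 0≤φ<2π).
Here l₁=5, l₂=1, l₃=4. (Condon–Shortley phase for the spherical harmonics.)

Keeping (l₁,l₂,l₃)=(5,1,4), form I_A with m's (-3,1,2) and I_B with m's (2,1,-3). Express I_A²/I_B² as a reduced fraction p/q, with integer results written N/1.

28/3

Shared (l₁,l₂,l₃)=(5,1,4): N and (l;000)² cancel in I_A²/I_B².
A: Δ = 2!·8!·0!/11! = 1/495; Racah Σ t=2..2: t=2:+1/2880 = 1/2880; ⇒ 3j(5 1 4; -3 1 2)² = 28/495, sgn +1
B: Δ = 2!·8!·0!/11! = 1/495; Racah Σ t=2..2: t=2:+1/10080 = 1/10080; ⇒ 3j(5 1 4; 2 1 -3)² = 1/165, sgn -1
I_A²/I_B² = (28/495)/(1/165) = 28/3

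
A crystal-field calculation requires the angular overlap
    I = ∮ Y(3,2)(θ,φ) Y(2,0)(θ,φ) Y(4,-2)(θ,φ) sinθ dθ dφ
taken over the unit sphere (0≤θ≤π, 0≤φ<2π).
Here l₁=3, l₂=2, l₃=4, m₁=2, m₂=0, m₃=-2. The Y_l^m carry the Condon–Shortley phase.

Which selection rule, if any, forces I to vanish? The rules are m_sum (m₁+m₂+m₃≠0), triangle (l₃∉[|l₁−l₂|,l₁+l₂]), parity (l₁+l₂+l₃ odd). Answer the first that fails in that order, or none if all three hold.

parity

azimuthal sum: 2 + 0 − 2 = 0  ✓
1 ≤ 4 ≤ 5 (triangle on l)  ✓
L = 3 + 2 + 4 = 9 (odd)  ✗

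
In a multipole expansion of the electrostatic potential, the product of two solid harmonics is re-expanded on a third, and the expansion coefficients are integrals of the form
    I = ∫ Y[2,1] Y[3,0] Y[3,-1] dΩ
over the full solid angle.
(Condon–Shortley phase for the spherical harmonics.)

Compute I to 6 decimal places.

-0.059471

Checks pass: Σm=0; 8 even; l₃=3∈[1,5].
(2·2+1)(2·3+1)(2·3+1) = 245
Δ: 2! 2! 4! / 9! → 1/3780
sum: t=0:+1/24 t=1:−1/4 t=2:+1/24 = -1/6
3j²(2 3 3; 0 0 0) = Δ·Π!·Σ² = 4/105  (sign +1)
sum: t=0:+1/12 t=1:−1/8 = -1/24
3j²(2 3 3; 1 0 -1) = Δ·Π!·Σ² = 1/210  (sign -1)
combine: 4πI² = 245·4/105·1/210 = 2/45
take √, sign -1: I = -0.05947080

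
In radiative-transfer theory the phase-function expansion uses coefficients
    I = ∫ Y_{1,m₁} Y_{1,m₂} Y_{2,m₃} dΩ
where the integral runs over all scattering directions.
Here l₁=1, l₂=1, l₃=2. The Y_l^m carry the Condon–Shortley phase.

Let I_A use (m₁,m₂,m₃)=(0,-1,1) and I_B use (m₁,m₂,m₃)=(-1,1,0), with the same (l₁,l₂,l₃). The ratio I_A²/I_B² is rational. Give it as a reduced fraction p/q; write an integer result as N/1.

3/1

l's match ⇒ only the (l;m) 3-j factors differ between A and B.
A: triangle coeff Δ(1,1,2) = 1/30; Σ_t [0,0]: t=0:+1/2 = 1/2; (3j)²=1/10 [(1 1 2; 0 -1 1)], sign=-1
B: triangle coeff Δ(1,1,2) = 1/30; Σ_t [0,0]: t=0:+1/4 = 1/4; (3j)²=1/30 [(1 1 2; -1 1 0)], sign=+1
I_A²/I_B² = (1/10)/(1/30) = 3/1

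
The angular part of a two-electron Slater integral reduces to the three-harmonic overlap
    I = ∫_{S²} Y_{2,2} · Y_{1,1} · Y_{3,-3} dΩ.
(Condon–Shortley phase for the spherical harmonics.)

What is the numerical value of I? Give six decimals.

-0.319865

m-sum 0 ✓  L=6 even ✓  1≤3≤3 ✓
Π(2lᵢ+1) = 5×3×7 = 105
triangle coeff Δ(2,1,3) = 1/105
Σ_t [0,0]: t=0:+1/4 = 1/4
(3j)²=3/35 [(2 1 3; 0 0 0)], sign=-1
Σ_t [0,0]: t=0:+1/48 = 1/48
(3j)²=1/7 [(2 1 3; 2 1 -3)], sign=+1
⇒ 4πI² = 9/7
I = (-1)√(9/7/(4π)) = -0.31986543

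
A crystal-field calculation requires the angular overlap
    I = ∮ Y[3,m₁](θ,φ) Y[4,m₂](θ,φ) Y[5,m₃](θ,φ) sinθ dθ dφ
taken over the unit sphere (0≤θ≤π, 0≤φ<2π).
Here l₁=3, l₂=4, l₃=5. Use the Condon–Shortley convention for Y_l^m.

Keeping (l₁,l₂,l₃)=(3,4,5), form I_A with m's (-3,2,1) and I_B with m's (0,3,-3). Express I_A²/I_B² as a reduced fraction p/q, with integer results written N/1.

375/196

l's match ⇒ only the (l;m) 3-j factors differ between A and B.
A: triangle coeff Δ(3,4,5) = 1/180180; Σ_t [2,2]: t=2:+1/2304 = 1/2304; (3j)²=75/4004 [(3 4 5; -3 2 1)], sign=+1
B: triangle coeff Δ(3,4,5) = 1/180180; Σ_t [1,2]: t=1:−1/2880 t=2:+1/1440 = 1/2880; (3j)²=7/715 [(3 4 5; 0 3 -3)], sign=+1
I_A²/I_B² = (75/4004)/(7/715) = 375/196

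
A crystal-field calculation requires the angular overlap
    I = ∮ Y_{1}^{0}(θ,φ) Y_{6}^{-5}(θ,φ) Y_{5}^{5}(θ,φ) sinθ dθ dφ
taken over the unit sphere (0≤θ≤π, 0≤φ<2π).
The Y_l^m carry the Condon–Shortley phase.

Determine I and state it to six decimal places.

-0.135514

Checks pass: Σm=0; 12 even; l₃=5∈[5,7].
(2·1+1)(2·6+1)(2·5+1) = 429
Δ: 2! 0! 10! / 13! → 1/858
sum: t=1:−1/14400 = -1/14400
3j²(1 6 5; 0 0 0) = Δ·Π!·Σ² = 6/143  (sign +1)
sum: t=1:−1/3628800 = -1/3628800
3j²(1 6 5; 0 -5 5) = Δ·Π!·Σ² = 1/78  (sign -1)
combine: 4πI² = 429·6/143·1/78 = 3/13
take √, sign -1: I = -0.13551395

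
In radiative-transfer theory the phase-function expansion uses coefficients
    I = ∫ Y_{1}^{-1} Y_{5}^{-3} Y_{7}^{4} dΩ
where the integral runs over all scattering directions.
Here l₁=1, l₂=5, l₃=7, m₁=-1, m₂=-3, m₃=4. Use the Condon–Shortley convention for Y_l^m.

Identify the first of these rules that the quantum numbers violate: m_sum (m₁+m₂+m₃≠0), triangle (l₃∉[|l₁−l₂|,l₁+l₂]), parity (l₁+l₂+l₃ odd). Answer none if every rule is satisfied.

triangle

m₁+m₂+m₃ = -1 − 3 + 4 = 0  ✓
triangle: |1−5|=4 ≤ l₃=7 ≤ 1+5=6  ✗
parity: l₁+l₂+l₃ = 13 is odd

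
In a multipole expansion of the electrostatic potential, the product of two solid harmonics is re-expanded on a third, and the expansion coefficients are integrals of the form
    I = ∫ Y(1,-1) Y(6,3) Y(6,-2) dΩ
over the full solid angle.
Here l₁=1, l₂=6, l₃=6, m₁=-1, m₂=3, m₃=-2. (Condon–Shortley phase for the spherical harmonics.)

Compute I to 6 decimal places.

0.000000

L=13 odd ⇒ parity kills the (l;000) factor ⇒ I = 0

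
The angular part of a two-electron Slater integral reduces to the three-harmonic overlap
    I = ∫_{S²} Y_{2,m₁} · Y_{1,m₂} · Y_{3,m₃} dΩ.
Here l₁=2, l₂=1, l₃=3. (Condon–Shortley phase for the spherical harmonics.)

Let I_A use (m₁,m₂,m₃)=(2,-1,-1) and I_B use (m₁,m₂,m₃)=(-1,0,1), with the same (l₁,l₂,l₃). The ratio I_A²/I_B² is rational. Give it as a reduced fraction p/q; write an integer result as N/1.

Shared (l₁,l₂,l₃)=(2,1,3): N and (l;000)² cancel in I_A²/I_B².
A: Δ = 0!·4!·2!/7! = 1/105; Racah Σ t=0..0: t=0:+1/48 = 1/48; ⇒ 3j(2 1 3; 2 -1 -1)² = 1/105, sgn +1
B: Δ = 0!·4!·2!/7! = 1/105; Racah Σ t=0..0: t=0:+1/6 = 1/6; ⇒ 3j(2 1 3; -1 0 1)² = 8/105, sgn +1
I_A²/I_B² = (1/105)/(8/105) = 1/8

1/8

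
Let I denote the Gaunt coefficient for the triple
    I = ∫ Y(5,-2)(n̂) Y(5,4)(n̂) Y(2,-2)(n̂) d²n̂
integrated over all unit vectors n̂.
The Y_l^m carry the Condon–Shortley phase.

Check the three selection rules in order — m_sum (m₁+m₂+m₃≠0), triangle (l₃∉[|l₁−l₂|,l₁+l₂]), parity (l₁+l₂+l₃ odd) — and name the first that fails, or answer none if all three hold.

azimuthal sum: -2 + 4 − 2 = 0  ✓
0 ≤ 2 ≤ 10 (triangle on l)  ✓
L = 5 + 5 + 2 = 12 (even)  ✓

none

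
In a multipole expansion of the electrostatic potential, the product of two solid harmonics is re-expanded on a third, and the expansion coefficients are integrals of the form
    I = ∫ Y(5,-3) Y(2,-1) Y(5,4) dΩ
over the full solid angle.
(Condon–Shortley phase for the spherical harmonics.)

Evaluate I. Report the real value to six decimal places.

Checks pass: Σm=0; 12 even; l₃=5∈[3,7].
(2·5+1)(2·2+1)(2·5+1) = 605
Δ: 2! 8! 2! / 13! → 1/38610
sum: t=0:+1/2880 t=1:−1/576 t=2:+1/2880 = -1/960
3j²(5 2 5; 0 0 0) = Δ·Π!·Σ² = 10/429  (sign +1)
sum: t=0:+1/80640 t=1:−1/10080 = -1/11520
3j²(5 2 5; -3 -1 4) = Δ·Π!·Σ² = 49/1430  (sign +1)
combine: 4πI² = 605·10/429·49/1430 = 245/507
take √, sign +1: I = 0.19609844

0.196098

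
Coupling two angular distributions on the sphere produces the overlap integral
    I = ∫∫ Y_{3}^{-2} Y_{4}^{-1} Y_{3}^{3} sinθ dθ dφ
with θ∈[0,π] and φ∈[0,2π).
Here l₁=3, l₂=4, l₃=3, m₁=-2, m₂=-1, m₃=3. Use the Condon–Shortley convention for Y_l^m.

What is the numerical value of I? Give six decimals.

0.140463

Checks pass: Σm=0; 10 even; l₃=3∈[1,7].
(2·3+1)(2·4+1)(2·3+1) = 441
Δ: 4! 2! 4! / 11! → 1/34650
sum: t=1:−1/72 t=2:+1/16 t=3:−1/72 = 5/144
3j²(3 4 3; 0 0 0) = Δ·Π!·Σ² = 2/77  (sign -1)
sum: t=3:−1/288 = -1/288
3j²(3 4 3; -2 -1 3) = Δ·Π!·Σ² = 5/231  (sign -1)
combine: 4πI² = 441·2/77·5/231 = 30/121
take √, sign +1: I = 0.14046335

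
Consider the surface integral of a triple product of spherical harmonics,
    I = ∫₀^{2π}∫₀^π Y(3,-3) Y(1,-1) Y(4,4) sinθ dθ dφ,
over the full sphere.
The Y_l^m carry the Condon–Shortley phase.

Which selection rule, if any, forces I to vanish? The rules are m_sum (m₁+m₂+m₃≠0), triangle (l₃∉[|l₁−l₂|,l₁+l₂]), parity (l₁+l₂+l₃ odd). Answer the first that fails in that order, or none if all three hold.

Σmᵢ = 0  ✓
l₃∈[|l₁−l₂|,l₁+l₂]=[2,4], have l₃=4  ✓
Σlᵢ = 8 ⇒ even  ✓

none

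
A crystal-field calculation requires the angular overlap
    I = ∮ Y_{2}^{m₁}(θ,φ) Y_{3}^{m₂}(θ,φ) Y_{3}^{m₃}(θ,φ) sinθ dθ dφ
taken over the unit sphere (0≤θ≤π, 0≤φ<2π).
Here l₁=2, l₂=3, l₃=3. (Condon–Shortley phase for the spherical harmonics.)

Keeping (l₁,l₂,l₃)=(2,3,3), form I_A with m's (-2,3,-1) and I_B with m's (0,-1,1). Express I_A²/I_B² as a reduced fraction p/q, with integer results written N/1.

10/9

Shared (l₁,l₂,l₃)=(2,3,3): N and (l;000)² cancel in I_A²/I_B².
A: Δ = 2!·2!·4!/9! = 1/3780; Racah Σ t=2..2: t=2:+1/96 = 1/96; ⇒ 3j(2 3 3; -2 3 -1)² = 1/42, sgn +1
B: Δ = 2!·2!·4!/9! = 1/3780; Racah Σ t=0..2: t=0:+1/16 t=1:−1/6 t=2:+1/96 = -3/32; ⇒ 3j(2 3 3; 0 -1 1)² = 3/140, sgn -1
I_A²/I_B² = (1/42)/(3/140) = 10/9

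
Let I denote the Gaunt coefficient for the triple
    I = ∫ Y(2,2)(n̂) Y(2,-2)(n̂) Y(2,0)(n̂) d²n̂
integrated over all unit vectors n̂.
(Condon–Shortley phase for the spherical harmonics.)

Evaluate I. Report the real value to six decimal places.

-0.180224

m-sum 0 ✓  L=6 even ✓  0≤2≤4 ✓
Π(2lᵢ+1) = 5×5×5 = 125
triangle coeff Δ(2,2,2) = 1/630
Σ_t [0,2]: t=0:+1/8 t=1:−1/1 t=2:+1/8 = -3/4
(3j)²=2/35 [(2 2 2; 0 0 0)], sign=-1
Σ_t [0,0]: t=0:+1/8 = 1/8
(3j)²=2/35 [(2 2 2; 2 -2 0)], sign=+1
⇒ 4πI² = 20/49
I = (-1)√(20/49/(4π)) = -0.18022375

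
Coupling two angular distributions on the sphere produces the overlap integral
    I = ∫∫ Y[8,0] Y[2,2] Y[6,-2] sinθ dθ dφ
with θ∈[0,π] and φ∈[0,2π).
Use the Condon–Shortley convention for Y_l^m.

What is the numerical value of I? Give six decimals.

0.071001

m-sum 0 ✓  L=16 even ✓  6≤6≤10 ✓
Π(2lᵢ+1) = 17×5×13 = 1105
triangle coeff Δ(8,2,6) = 1/30940
Σ_t [2,2]: t=2:+1/2073600 = 1/2073600
(3j)²=28/1105 [(8 2 6; 0 0 0)], sign=+1
Σ_t [4,4]: t=4:+1/23224320 = 1/23224320
(3j)²=1/442 [(8 2 6; 0 2 -2)], sign=+1
⇒ 4πI² = 14/221
I = (+1)√(14/221/(4π)) = 0.07100075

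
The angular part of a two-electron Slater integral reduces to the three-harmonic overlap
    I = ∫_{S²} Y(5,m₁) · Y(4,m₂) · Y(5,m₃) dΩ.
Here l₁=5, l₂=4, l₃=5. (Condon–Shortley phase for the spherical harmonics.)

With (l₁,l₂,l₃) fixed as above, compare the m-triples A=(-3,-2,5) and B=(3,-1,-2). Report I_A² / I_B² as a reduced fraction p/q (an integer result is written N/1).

l's match ⇒ only the (l;m) 3-j factors differ between A and B.
A: triangle coeff Δ(5,4,5) = 1/3153150; Σ_t [2,2]: t=2:+1/69120 = 1/69120; (3j)²=4/143 [(5 4 5; -3 -2 5)], sign=+1
B: triangle coeff Δ(5,4,5) = 1/3153150; Σ_t [0,2]: t=0:+1/6912 t=1:−1/2880 t=2:+1/17280 = -1/6912; (3j)²=5/429 [(5 4 5; 3 -1 -2)], sign=+1
I_A²/I_B² = (4/143)/(5/429) = 12/5

12/5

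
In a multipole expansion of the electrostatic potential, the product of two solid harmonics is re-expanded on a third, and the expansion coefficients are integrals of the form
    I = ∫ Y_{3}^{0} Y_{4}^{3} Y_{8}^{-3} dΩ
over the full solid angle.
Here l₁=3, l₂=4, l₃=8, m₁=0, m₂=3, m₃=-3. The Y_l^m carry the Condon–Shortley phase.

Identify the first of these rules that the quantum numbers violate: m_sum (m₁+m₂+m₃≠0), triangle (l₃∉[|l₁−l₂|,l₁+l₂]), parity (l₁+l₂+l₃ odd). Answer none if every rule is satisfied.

Σmᵢ = 0  ✓
l₃∈[|l₁−l₂|,l₁+l₂]=[1,7], have l₃=8  ✗
Σlᵢ = 15 ⇒ odd

triangle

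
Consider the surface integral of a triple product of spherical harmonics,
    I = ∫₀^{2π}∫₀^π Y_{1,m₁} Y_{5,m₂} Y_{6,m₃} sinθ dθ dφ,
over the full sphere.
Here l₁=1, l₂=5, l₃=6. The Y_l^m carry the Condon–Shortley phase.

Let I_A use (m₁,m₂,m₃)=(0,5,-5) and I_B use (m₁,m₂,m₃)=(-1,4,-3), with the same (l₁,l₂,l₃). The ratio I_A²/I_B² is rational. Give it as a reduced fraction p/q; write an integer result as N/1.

l's match ⇒ only the (l;m) 3-j factors differ between A and B.
A: triangle coeff Δ(1,5,6) = 1/858; Σ_t [0,0]: t=0:+1/3628800 = 1/3628800; (3j)²=1/78 [(1 5 6; 0 5 -5)], sign=-1
B: triangle coeff Δ(1,5,6) = 1/858; Σ_t [0,0]: t=0:+1/725760 = 1/725760; (3j)²=1/286 [(1 5 6; -1 4 -3)], sign=-1
I_A²/I_B² = (1/78)/(1/286) = 11/3

11/3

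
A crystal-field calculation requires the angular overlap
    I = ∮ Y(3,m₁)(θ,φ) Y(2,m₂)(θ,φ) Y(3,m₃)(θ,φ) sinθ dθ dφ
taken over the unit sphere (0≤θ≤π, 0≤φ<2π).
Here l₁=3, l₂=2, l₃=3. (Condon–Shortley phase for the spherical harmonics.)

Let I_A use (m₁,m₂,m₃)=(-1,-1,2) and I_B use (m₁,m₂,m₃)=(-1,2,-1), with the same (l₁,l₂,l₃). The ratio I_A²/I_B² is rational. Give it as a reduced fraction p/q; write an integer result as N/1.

5/8

Same 3,2,3: normalisation and zero-m 3j drop out of the ratio.
A: Δ: 2! 4! 2! / 9! → 1/3780; sum: t=0:+1/48 t=1:−1/12 = -1/16; 3j²(3 2 3; -1 -1 2) = Δ·Π!·Σ² = 1/28  (sign +1)
B: Δ: 2! 4! 2! / 9! → 1/3780; sum: t=2:+1/16 = 1/16; 3j²(3 2 3; -1 2 -1) = Δ·Π!·Σ² = 2/35  (sign +1)
I_A²/I_B² = (1/28)/(2/35) = 5/8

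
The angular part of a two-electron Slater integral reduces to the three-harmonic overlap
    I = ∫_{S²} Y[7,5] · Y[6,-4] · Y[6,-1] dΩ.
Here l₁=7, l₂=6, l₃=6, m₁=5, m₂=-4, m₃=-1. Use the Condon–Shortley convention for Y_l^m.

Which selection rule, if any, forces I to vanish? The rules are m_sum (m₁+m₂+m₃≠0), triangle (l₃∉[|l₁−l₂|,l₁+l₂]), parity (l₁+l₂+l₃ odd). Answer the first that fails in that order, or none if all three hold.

parity

azimuthal sum: 5 − 4 − 1 = 0  ✓
1 ≤ 6 ≤ 13 (triangle on l)  ✓
L = 7 + 6 + 6 = 19 (odd)  ✗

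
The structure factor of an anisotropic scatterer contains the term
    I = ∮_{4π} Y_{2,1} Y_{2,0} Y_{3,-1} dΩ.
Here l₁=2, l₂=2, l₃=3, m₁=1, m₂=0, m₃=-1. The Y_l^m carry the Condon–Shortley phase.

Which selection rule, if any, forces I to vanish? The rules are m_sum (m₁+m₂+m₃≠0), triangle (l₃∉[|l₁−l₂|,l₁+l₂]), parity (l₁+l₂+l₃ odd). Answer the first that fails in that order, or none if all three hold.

parity

Σmᵢ = 0  ✓
l₃∈[|l₁−l₂|,l₁+l₂]=[0,4], have l₃=3  ✓
Σlᵢ = 7 ⇒ odd  ✗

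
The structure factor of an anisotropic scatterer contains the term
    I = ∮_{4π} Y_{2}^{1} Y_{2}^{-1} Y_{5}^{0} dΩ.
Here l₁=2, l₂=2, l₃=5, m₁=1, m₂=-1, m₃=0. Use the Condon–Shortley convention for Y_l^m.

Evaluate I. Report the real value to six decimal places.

0.000000

l₃=5 ∉ [0,4] — triangle fails ⇒ I = 0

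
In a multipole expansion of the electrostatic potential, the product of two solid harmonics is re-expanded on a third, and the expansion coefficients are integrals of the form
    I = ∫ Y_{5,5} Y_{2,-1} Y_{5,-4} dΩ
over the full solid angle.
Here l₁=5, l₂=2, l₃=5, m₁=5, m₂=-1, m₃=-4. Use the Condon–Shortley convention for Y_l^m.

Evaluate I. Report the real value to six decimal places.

Checks pass: Σm=0; 12 even; l₃=5∈[3,7].
(2·5+1)(2·2+1)(2·5+1) = 605
Δ: 2! 8! 2! / 13! → 1/38610
sum: t=0:+1/2880 t=1:−1/576 t=2:+1/2880 = -1/960
3j²(5 2 5; 0 0 0) = Δ·Π!·Σ² = 10/429  (sign +1)
sum: t=0:+1/80640 = 1/80640
3j²(5 2 5; 5 -1 -4) = Δ·Π!·Σ² = 9/286  (sign -1)
combine: 4πI² = 605·10/429·9/286 = 75/169
take √, sign -1: I = -0.18792404

-0.187924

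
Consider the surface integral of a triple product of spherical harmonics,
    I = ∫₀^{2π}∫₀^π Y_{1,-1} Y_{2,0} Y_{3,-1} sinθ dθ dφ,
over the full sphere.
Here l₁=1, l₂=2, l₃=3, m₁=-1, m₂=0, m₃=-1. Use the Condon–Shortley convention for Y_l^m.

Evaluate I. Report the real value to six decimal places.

0.000000

m-sum = -1 + 0 − 1 = -2 ≠ 0 ⇒ I = 0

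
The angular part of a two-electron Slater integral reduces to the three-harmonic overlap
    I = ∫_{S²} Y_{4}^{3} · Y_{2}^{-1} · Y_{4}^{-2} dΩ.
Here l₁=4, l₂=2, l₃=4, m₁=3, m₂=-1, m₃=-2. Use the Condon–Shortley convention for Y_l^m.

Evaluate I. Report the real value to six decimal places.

-0.187702

Rules hold: Σm=0, L=10 even, 2≤4≤6.
N = 9·5·9 = 405
Δ = 2!·6!·2!/11! = 1/13860
Racah Σ t=0..2: t=0:+1/192 t=1:−1/36 t=2:+1/192 = -5/288
⇒ 3j(4 2 4; 0 0 0)² = 20/693, sgn -1
Racah Σ t=0..1: t=0:+1/240 t=1:−1/1440 = 1/288
⇒ 3j(4 2 4; 3 -1 -2)² = 5/132, sgn +1
4πI² = N·(3j₀)²·(3jₘ)² = 375/847
I = -1·√(0.442739/4π) = -0.18770204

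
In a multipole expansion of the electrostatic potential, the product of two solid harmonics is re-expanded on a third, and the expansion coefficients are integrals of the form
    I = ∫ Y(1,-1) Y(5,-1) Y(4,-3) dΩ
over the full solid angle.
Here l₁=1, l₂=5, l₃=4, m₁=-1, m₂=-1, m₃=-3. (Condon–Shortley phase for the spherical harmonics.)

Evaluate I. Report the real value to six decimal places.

m-sum = -1 − 1 − 3 = -5 ≠ 0 ⇒ I = 0

0.000000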